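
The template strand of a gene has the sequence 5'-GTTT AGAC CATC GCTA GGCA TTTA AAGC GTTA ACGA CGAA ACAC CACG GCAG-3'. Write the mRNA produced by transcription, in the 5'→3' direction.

RNA polymerase reads the template 3'→5' and synthesizes mRNA 5'→3' by base-pairing (A→U, T→A, G↔C). The complement of the template is CAAATCTGGTAGCGATCCGTAAATTTCGCAATTGCTGCTTTGTGGTGCCGTC; antiparallel, so 5'→3' the coding strand is CTGCCGTGGTGTTTCGTCGTTAACGCTTTAAATGCCTAGCGATGGTCTAAAC. Replace T with U for the mRNA.

5'-CUGCCGUGGUGUUUCGUCGUUAACGCUUUAAAUGCCUAGCGAUGGUCUAAAC-3'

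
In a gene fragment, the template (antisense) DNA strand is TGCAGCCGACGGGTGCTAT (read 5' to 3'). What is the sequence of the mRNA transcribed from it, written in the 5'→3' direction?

5'-AUAGCACCCGUCGGCUGCA-3'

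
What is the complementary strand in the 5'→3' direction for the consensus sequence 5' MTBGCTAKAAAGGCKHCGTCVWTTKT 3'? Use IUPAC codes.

5'-AMAAWBGACGDMGCCTTTMTAGCVAK-3'

Standard pairs A↔T, G↔C; ambiguity codes pair M↔K, W↔W, B↔V, H↔D. Complement (KAVCGATMTTTCCGMDGCAGBWAAMA), then reverse for 5'→3'.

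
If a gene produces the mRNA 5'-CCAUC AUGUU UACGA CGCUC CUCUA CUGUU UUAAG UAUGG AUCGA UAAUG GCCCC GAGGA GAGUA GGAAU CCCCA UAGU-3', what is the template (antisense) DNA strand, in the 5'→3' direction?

Replace U with T to get the coding DNA strand: CCATCATGTTTACGACGCTCCTCTACTGTTTTAAGTATGGATCGATAATGGCCCCGAGGAGAGTAGGAATCCCCATAGT. The template strand is its reverse complement (complement GGTAGTACAAATGCTGCGAGGAGATGACAAAATTCATACCTAGCTATTACCGGGGCTCCTCTCATCCTTAGGGGTATCA, then reverse).

5'-ACTATGGGGATTCCTACTCTCCTCGGGGCCATTATCGATCCATACTTAAAACAGTAGAGGAGCGTCGTAAACATGATGG-3'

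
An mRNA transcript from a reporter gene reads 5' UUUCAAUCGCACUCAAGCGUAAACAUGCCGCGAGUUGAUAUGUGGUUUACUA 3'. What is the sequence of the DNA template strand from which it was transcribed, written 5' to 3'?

5'-TAGTAAACCACATATCAACTCGCGGCATGTTTACGCTTGAGTGCGATTGAAA-3'

Replace U with T to get the coding DNA strand: TTTCAATCGCACTCAAGCGTAAACATGCCGCGAGTTGATATGTGGTTTACTA. The template strand is its reverse complement (complement AAAGTTAGCGTGAGTTCGCATTTGTACGGCGCTCAACTATACACCAAATGAT, then reverse).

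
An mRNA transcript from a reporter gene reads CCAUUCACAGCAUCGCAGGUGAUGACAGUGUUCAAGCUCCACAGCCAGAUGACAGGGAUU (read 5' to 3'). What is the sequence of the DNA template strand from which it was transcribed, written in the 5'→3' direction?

Replace U with T to get the coding DNA strand: CCATTCACAGCATCGCAGGTGATGACAGTGTTCAAGCTCCACAGCCAGATGACAGGGATT. The template strand is its reverse complement (complement GGTAAGTGTCGTAGCGTCCACTACTGTCACAAGTTCGAGGTGTCGGTCTACTGTCCCTAA, then reverse).

5'-AATCCCTGTCATCTGGCTGTGGAGCTTGAACACTGTCATCACCTGCGATGCTGTGAATGG-3'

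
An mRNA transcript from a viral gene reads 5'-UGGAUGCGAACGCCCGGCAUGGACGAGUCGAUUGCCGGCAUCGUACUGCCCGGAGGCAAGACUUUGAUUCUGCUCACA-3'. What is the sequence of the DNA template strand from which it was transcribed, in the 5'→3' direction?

5'-TGTGAGCAGAATCAAAGTCTTGCCTCCGGGCAGTACGATGCCGGCAATCGACTCGTCCATGCCGGGCGTTCGCATCCA-3'

Replace U with T to get the coding DNA strand: TGGATGCGAACGCCCGGCATGGACGAGTCGATTGCCGGCATCGTACTGCCCGGAGGCAAGACTTTGATTCTGCTCACA. The template strand is its reverse complement (complement ACCTACGCTTGCGGGCCGTACCTGCTCAGCTAACGGCCGTAGCATGACGGGCCTCCGTTCTGAAACTAAGACGAGTGT, then reverse).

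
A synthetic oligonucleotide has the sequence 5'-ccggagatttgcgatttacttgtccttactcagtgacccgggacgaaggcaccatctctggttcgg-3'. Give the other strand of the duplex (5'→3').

5′-CCGAACCAGAGATGGTGCCTTCGTCCCGGGTCACTGAGTAAGGACAAGTAAATCGCAAATCTCCGG-3′

Pairing A↔T and G↔C gives GGCCTCTAAACGCTAAATGAACAGGAATGAGTCACTGGGCCCTGCTTCCGTGGTAGAGACCAAGCC, running 3'→5'. Reverse for the 5'→3' convention.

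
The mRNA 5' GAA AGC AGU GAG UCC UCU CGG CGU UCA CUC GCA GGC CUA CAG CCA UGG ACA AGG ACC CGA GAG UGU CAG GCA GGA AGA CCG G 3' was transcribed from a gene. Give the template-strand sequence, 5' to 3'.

Replace U with T to get the coding DNA strand: GAAAGCAGTGAGTCCTCTCGGCGTTCACTCGCAGGCCTACAGCCATGGACAAGGACCCGAGAGTGTCAGGCAGGAAGACCGG. The template strand is its reverse complement (complement CTTTCGTCACTCAGGAGAGCCGCAAGTGAGCGTCCGGATGTCGGTACCTGTTCCTGGGCTCTCACAGTCCGTCCTTCTGGCC, then reverse).

5'-CCGGTCTTCCTGCCTGACACTCTCGGGTCCTTGTCCATGGCTGTAGGCCTGCGAGTGAACGCCGAGAGGACTCACTGCTTTC-3'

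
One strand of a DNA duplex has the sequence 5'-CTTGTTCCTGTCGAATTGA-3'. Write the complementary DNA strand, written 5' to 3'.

Pairing A↔T and G↔C gives GAACAAGGACAGCTTAACT, running 3'→5'. Reverse for the 5'→3' convention.

5'-TCAATTCGACAGGAACAAG-3'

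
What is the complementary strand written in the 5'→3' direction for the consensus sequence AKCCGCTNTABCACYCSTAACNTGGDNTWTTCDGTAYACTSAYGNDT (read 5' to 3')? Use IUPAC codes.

Standard pairs A↔T, G↔C; ambiguity codes pair Y↔R, K↔M, W↔W, S↔S, B↔V, D↔H, N↔N. Complement (TMGGCGANATVGTGRGSATTGNACCHNAWAAGHCATRTGASTRCNHA), then reverse for 5'→3'.

5'-AHNCRTSAGTRTACHGAAWANHCCANGTTASGRGTGVTANAGCGGMT-3'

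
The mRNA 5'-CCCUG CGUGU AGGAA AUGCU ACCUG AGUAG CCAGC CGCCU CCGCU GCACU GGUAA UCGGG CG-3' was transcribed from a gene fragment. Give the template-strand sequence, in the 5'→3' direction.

Replace U with T to get the coding DNA strand: CCCTGCGTGTAGGAAATGCTACCTGAGTAGCCAGCCGCCTCCGCTGCACTGGTAATCGGGCG. The template strand is its reverse complement (complement GGGACGCACATCCTTTACGATGGACTCATCGGTCGGCGGAGGCGACGTGACCATTAGCCCGC, then reverse).

5'-CGCCCGATTACCAGTGCAGCGGAGGCGGCTGGCTACTCAGGTAGCATTTCCTACACGCAGGG-3'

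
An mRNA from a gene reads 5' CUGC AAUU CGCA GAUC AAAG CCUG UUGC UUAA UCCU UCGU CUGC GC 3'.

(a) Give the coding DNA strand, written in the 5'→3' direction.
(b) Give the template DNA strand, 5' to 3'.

(a) 5'-CTGCAATTCGCAGATCAAAGCCTGTTGCTTAATCCTTCGTCTGCGC-3'
(b) 5′-GCGCAGACGAAGGATTAAGCAACAGGCTTTGATCTGCGAATTGCAG-3′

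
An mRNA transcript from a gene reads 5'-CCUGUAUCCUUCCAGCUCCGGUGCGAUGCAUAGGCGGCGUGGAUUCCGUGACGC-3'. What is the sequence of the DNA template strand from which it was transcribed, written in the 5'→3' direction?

Replace U with T to get the coding DNA strand: CCTGTATCCTTCCAGCTCCGGTGCGATGCATAGGCGGCGTGGATTCCGTGACGC. The template strand is its reverse complement (complement GGACATAGGAAGGTCGAGGCCACGCTACGTATCCGCCGCACCTAAGGCACTGCG, then reverse).

5'-GCGTCACGGAATCCACGCCGCCTATGCATCGCACCGGAGCTGGAAGGATACAGG-3'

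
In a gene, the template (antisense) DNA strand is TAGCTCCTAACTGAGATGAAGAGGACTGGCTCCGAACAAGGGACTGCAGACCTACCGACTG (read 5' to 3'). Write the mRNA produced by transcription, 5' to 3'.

5'-CAGUCGGUAGGUCUGCAGUCCCUUGUUCGGAGCCAGUCCUCUUCAUCUCAGUUAGGAGCUA-3'

The mRNA has the sequence of the coding strand (reverse complement of the template) with T→U. Reverse complement of TAGCTCCTAACTGAGATGAAGAGGACTGGCTCCGAACAAGGGACTGCAGACCTACCGACTG is CAGTCGGTAGGTCTGCAGTCCCTTGTTCGGAGCCAGTCCTCTTCATCTCAGTTAGGAGCTA; then T→U.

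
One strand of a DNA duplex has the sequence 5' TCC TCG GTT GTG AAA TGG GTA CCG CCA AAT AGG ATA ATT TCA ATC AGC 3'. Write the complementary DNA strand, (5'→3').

Pairing A↔T and G↔C gives AGGAGCCAACACTTTACCCATGGCGGTTTATCCTATTAAAGTTAGTCG, running 3'→5'. Reverse for the 5'→3' convention.

5'-GCTGATTGAAATTATCCTATTTGGCGGTACCCATTTCACAACCGAGGA-3'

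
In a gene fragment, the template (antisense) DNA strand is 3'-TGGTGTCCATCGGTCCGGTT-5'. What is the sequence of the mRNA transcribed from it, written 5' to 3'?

Reading the template 3'→5' as shown, RNA polymerase pairs each base (A→U, T→A, G↔C) to build mRNA 5'→3' directly.

5'-ACCACAGGUAGCCAGGCCAA-3'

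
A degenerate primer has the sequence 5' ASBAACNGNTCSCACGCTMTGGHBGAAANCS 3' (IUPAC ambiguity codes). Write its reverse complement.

5'-SGNTTTCVDCCAKAGCGTGSGANCNGTTVST-3'

Standard pairs A↔T, G↔C; ambiguity codes pair M↔K, S↔S, B↔V, H↔D, N↔N. Complement (TSVTTGNCNAGSGTGCGAKACCDVCTTTNGS), then reverse for 5'→3'.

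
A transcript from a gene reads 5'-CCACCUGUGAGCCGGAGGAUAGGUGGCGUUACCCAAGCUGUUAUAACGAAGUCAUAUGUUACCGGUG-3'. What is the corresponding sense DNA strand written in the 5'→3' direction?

The coding DNA strand has the same 5'→3' sequence as the mRNA with U replaced by T.

5'-CCACCTGTGAGCCGGAGGATAGGTGGCGTTACCCAAGCTGTTATAACGAAGTCATATGTTACCGGTG-3'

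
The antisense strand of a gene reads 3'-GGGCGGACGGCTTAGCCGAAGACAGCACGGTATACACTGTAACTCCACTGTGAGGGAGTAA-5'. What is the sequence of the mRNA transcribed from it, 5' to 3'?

5′-CCCGCCUGCCGAAUCGGCUUCUGUCGUGCCAUAUGUGACAUUGAGGUGACACUCCCUCAUU-3′

Reading the template 3'→5' as shown, RNA polymerase pairs each base (A→U, T→A, G↔C) to build mRNA 5'→3' directly.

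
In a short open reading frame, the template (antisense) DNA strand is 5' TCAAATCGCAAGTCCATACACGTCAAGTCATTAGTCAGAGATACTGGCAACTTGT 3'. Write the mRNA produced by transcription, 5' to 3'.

5′-ACAAGUUGCCAGUAUCUCUGACUAAUGACUUGACGUGUAUGGACUUGCGAUUUGA-3′

RNA polymerase reads the template 3'→5' and synthesizes mRNA 5'→3' by base-pairing (A→U, T→A, G↔C). The complement of the template is AGTTTAGCGTTCAGGTATGTGCAGTTCAGTAATCAGTCTCTATGACCGTTGAACA; antiparallel, so 5'→3' the coding strand is ACAAGTTGCCAGTATCTCTGACTAATGACTTGACGTGTATGGACTTGCGATTTGA. Replace T with U for the mRNA.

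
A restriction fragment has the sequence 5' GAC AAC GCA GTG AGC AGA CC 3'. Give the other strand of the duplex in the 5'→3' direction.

Pairing A↔T and G↔C gives CTGTTGCGTCACTCGTCTGG, running 3'→5'. Reverse for the 5'→3' convention.

5'-GGTCTGCTCACTGCGTTGTC-3'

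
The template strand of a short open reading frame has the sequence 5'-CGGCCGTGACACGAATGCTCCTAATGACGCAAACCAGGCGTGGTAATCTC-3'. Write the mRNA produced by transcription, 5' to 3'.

The mRNA has the sequence of the coding strand (reverse complement of the template) with T→U. Reverse complement of CGGCCGTGACACGAATGCTCCTAATGACGCAAACCAGGCGTGGTAATCTC is GAGATTACCACGCCTGGTTTGCGTCATTAGGAGCATTCGTGTCACGGCCG; then T→U.

5'-GAGAUUACCACGCCUGGUUUGCGUCAUUAGGAGCAUUCGUGUCACGGCCG-3'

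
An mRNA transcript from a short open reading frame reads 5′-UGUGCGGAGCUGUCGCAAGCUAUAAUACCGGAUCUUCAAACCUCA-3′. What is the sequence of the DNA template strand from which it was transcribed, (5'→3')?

Replace U with T to get the coding DNA strand: TGTGCGGAGCTGTCGCAAGCTATAATACCGGATCTTCAAACCTCA. The template strand is its reverse complement (complement ACACGCCTCGACAGCGTTCGATATTATGGCCTAGAAGTTTGGAGT, then reverse).

5'-TGAGGTTTGAAGATCCGGTATTATAGCTTGCGACAGCTCCGCACA-3'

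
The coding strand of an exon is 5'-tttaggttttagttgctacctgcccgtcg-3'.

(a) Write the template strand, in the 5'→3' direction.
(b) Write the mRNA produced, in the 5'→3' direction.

(a) 5′-CGACGGGCAGGTAGCAACTAAAACCTAAA-3′
(b) 5'-UUUAGGUUUUAGUUGCUACCUGCCCGUCG-3'

(a) The template strand is the reverse complement of the coding strand: complement AAATCCAAAATCAACGATGGACGGGCAGC, then reverse.
(b) mRNA matches the coding strand with T→U.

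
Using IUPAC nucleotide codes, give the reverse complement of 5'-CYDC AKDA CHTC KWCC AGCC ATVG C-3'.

Standard pairs A↔T, G↔C; ambiguity codes pair Y↔R, K↔M, W↔W, D↔H, V↔B. Complement (GRHGTMHTGDAGMWGGTCGGTABCG), then reverse for 5'→3'.

5'-GCBATGGCTGGWMGADGTHMTGHRG-3'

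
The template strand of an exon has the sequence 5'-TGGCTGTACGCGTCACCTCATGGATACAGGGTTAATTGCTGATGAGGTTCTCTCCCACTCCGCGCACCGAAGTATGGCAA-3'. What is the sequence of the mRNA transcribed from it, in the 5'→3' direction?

5′-UUGCCAUACUUCGGUGCGCGGAGUGGGAGAGAACCUCAUCAGCAAUUAACCCUGUAUCCAUGAGGUGACGCGUACAGCCA-3′

The mRNA has the sequence of the coding strand (reverse complement of the template) with T→U. Reverse complement of TGGCTGTACGCGTCACCTCATGGATACAGGGTTAATTGCTGATGAGGTTCTCTCCCACTCCGCGCACCGAAGTATGGCAA is TTGCCATACTTCGGTGCGCGGAGTGGGAGAGAACCTCATCAGCAATTAACCCTGTATCCATGAGGTGACGCGTACAGCCA; then T→U.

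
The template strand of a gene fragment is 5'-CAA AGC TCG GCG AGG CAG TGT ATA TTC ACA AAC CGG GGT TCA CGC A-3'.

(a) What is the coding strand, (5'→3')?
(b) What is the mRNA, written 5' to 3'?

(a) The coding strand is the reverse complement of the template: complement GTTTCGAGCCGCTCCGTCACATATAAGTGTTTGGCCCCAAGTGCGT, then reverse.
(b) mRNA has the coding-strand sequence with T→U.

(a) 5'-TGCGTGAACCCCGGTTTGTGAATATACACTGCCTCGCCGAGCTTTG-3'
(b) 5'-UGCGUGAACCCCGGUUUGUGAAUAUACACUGCCUCGCCGAGCUUUG-3'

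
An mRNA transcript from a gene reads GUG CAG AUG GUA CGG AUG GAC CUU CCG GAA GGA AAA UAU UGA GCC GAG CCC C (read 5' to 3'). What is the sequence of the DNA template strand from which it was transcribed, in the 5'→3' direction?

5′-GGGGCTCGGCTCAATATTTTCCTTCCGGAAGGTCCATCCGTACCATCTGCAC-3′

Replace U with T to get the coding DNA strand: GTGCAGATGGTACGGATGGACCTTCCGGAAGGAAAATATTGAGCCGAGCCCC. The template strand is its reverse complement (complement CACGTCTACCATGCCTACCTGGAAGGCCTTCCTTTTATAACTCGGCTCGGGG, then reverse).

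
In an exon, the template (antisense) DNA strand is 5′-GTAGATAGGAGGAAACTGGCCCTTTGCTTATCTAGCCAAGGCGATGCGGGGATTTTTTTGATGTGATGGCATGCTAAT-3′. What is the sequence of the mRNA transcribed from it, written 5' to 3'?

5'-AUUAGCAUGCCAUCACAUCAAAAAAAUCCCCGCAUCGCCUUGGCUAGAUAAGCAAAGGGCCAGUUUCCUCCUAUCUAC-3'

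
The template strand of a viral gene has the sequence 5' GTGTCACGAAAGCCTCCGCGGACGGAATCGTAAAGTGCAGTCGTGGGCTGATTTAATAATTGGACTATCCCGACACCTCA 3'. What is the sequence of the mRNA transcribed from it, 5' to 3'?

The mRNA has the sequence of the coding strand (reverse complement of the template) with T→U. Reverse complement of GTGTCACGAAAGCCTCCGCGGACGGAATCGTAAAGTGCAGTCGTGGGCTGATTTAATAATTGGACTATCCCGACACCTCA is TGAGGTGTCGGGATAGTCCAATTATTAAATCAGCCCACGACTGCACTTTACGATTCCGTCCGCGGAGGCTTTCGTGACAC; then T→U.

5'-UGAGGUGUCGGGAUAGUCCAAUUAUUAAAUCAGCCCACGACUGCACUUUACGAUUCCGUCCGCGGAGGCUUUCGUGACAC-3'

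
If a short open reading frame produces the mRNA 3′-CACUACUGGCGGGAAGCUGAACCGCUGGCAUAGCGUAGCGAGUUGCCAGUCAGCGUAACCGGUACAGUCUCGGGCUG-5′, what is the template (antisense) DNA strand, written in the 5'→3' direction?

Written 5'→3' the mRNA is GUCGGGCUCUGACAUGGCCAAUGCGACUGACCGUUGAGCGAUGCGAUACGGUCGCCAAGUCGAAGGGCGGUCAUCAC, so the coding DNA strand is GTCGGGCTCTGACATGGCCAATGCGACTGACCGTTGAGCGATGCGATACGGTCGCCAAGTCGAAGGGCGGTCATCAC. The template is its reverse complement.

5'-GTGATGACCGCCCTTCGACTTGGCGACCGTATCGCATCGCTCAACGGTCAGTCGCATTGGCCATGTCAGAGCCCGAC-3'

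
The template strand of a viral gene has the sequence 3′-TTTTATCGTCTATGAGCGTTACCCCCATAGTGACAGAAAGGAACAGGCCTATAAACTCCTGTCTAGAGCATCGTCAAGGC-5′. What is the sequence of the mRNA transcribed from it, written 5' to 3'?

Reading the template 3'→5' as shown, RNA polymerase pairs each base (A→U, T→A, G↔C) to build mRNA 5'→3' directly.

5'-AAAAUAGCAGAUACUCGCAAUGGGGGUAUCACUGUCUUUCCUUGUCCGGAUAUUUGAGGACAGAUCUCGUAGCAGUUCCG-3'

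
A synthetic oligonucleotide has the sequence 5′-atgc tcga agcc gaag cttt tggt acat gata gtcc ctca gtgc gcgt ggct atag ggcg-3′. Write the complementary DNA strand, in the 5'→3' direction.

The complement of ATGCTCGAAGCCGAAGCTTTTGGTACATGATAGTCCCTCAGTGCGCGTGGCTATAGGGCG is TACGAGCTTCGGCTTCGAAAACCATGTACTATCAGGGAGTCACGCGCACCGATATCCCGC (A↔T, G↔C). DNA strands are antiparallel, so the complementary strand runs 3'→5'; reversing gives the 5'→3' form.

5'-CGCCCTATAGCCACGCGCACTGAGGGACTATCATGTACCAAAAGCTTCGGCTTCGAGCAT-3'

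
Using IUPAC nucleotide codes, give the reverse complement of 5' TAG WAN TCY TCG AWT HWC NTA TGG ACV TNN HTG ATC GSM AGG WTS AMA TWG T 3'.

5′-ACWATKTSAWCCTKSCGATCADNNABGTCCATANGWDAWTCGARGANTWCTA-3′

Standard pairs A↔T, G↔C; ambiguity codes pair Y↔R, M↔K, W↔W, S↔S, H↔D, V↔B, N↔N. Complement (ATCWTNAGRAGCTWADWGNATACCTGBANNDACTAGCSKTCCWASTKTAWCA), then reverse for 5'→3'.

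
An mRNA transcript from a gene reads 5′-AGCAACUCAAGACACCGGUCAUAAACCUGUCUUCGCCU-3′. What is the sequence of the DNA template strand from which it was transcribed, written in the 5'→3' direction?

Replace U with T to get the coding DNA strand: AGCAACTCAAGACACCGGTCATAAACCTGTCTTCGCCT. The template strand is its reverse complement (complement TCGTTGAGTTCTGTGGCCAGTATTTGGACAGAAGCGGA, then reverse).

5'-AGGCGAAGACAGGTTTATGACCGGTGTCTTGAGTTGCT-3'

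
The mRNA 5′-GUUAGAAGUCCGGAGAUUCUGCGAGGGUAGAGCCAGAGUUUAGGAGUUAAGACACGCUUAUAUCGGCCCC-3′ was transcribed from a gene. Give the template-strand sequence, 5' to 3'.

Replace U with T to get the coding DNA strand: GTTAGAAGTCCGGAGATTCTGCGAGGGTAGAGCCAGAGTTTAGGAGTTAAGACACGCTTATATCGGCCCC. The template strand is its reverse complement (complement CAATCTTCAGGCCTCTAAGACGCTCCCATCTCGGTCTCAAATCCTCAATTCTGTGCGAATATAGCCGGGG, then reverse).

5'-GGGGCCGATATAAGCGTGTCTTAACTCCTAAACTCTGGCTCTACCCTCGCAGAATCTCCGGACTTCTAAC-3'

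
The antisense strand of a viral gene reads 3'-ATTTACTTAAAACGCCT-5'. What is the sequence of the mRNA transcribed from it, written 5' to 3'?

5'-UAAAUGAAUUUUGCGGA-3'

Reading the template 3'→5' as shown, RNA polymerase pairs each base (A→U, T→A, G↔C) to build mRNA 5'→3' directly.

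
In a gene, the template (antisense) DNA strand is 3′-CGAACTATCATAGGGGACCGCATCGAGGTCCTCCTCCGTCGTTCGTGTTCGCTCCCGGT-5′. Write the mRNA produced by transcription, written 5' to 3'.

5'-GCUUGAUAGUAUCCCCUGGCGUAGCUCCAGGAGGAGGCAGCAAGCACAAGCGAGGGCCA-3'

Reading the template 3'→5' as shown, RNA polymerase pairs each base (A→U, T→A, G↔C) to build mRNA 5'→3' directly.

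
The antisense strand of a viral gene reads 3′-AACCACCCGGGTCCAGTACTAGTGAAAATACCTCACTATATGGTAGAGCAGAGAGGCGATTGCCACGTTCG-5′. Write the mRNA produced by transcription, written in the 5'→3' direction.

5'-UUGGUGGGCCCAGGUCAUGAUCACUUUUAUGGAGUGAUAUACCAUCUCGUCUCUCCGCUAACGGUGCAAGC-3'

Reading the template 3'→5' as shown, RNA polymerase pairs each base (A→U, T→A, G↔C) to build mRNA 5'→3' directly.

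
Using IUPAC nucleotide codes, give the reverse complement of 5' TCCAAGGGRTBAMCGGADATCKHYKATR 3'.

5′-YATMRDMGATHTCCGKTVAYCCCTTGGA-3′

Standard pairs A↔T, G↔C; ambiguity codes pair R↔Y, M↔K, B↔V, D↔H. Complement (AGGTTCCCYAVTKGCCTHTAGMDRMTAY), then reverse for 5'→3'.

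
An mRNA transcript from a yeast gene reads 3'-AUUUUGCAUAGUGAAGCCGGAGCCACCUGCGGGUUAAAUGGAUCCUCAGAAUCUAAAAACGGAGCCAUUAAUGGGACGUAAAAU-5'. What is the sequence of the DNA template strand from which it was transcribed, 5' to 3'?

Written 5'→3' the mRNA is UAAAAUGCAGGGUAAUUACCGAGGCAAAAAUCUAAGACUCCUAGGUAAAUUGGGCGUCCACCGAGGCCGAAGUGAUACGUUUUA, so the coding DNA strand is TAAAATGCAGGGTAATTACCGAGGCAAAAATCTAAGACTCCTAGGTAAATTGGGCGTCCACCGAGGCCGAAGTGATACGTTTTA. The template is its reverse complement.

5'-TAAAACGTATCACTTCGGCCTCGGTGGACGCCCAATTTACCTAGGAGTCTTAGATTTTTGCCTCGGTAATTACCCTGCATTTTA-3'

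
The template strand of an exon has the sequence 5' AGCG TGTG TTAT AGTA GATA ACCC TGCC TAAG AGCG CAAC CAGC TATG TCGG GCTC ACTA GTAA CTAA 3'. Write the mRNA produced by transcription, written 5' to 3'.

5'-UUAGUUACUAGUGAGCCCGACAUAGCUGGUUGCGCUCUUAGGCAGGGUUAUCUACUAUAACACACGCU-3'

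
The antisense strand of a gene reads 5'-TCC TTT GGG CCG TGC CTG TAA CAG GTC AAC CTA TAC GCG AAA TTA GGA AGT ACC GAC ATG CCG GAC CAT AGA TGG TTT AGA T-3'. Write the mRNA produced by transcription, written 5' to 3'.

5′-AUCUAAACCAUCUAUGGUCCGGCAUGUCGGUACUUCCUAAUUUCGCGUAUAGGUUGACCUGUUACAGGCACGGCCCAAAGGA-3′

The mRNA has the sequence of the coding strand (reverse complement of the template) with T→U. Reverse complement of TCCTTTGGGCCGTGCCTGTAACAGGTCAACCTATACGCGAAATTAGGAAGTACCGACATGCCGGACCATAGATGGTTTAGAT is ATCTAAACCATCTATGGTCCGGCATGTCGGTACTTCCTAATTTCGCGTATAGGTTGACCTGTTACAGGCACGGCCCAAAGGA; then T→U.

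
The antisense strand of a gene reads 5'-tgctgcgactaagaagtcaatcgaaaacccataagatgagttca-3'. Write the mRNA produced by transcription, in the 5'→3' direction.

The mRNA has the sequence of the coding strand (reverse complement of the template) with T→U. Reverse complement of TGCTGCGACTAAGAAGTCAATCGAAAACCCATAAGATGAGTTCA is TGAACTCATCTTATGGGTTTTCGATTGACTTCTTAGTCGCAGCA; then T→U.

5'-UGAACUCAUCUUAUGGGUUUUCGAUUGACUUCUUAGUCGCAGCA-3'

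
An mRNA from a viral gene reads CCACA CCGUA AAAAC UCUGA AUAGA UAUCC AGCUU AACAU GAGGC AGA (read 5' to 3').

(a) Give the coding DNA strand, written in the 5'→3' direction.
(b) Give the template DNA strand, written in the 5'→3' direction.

(a) 5′-CCACACCGTAAAAACTCTGAATAGATATCCAGCTTAACATGAGGCAGA-3′
(b) 5'-TCTGCCTCATGTTAAGCTGGATATCTATTCAGAGTTTTTACGGTGTGG-3'

(a) The coding strand matches the mRNA with U→T.
(b) The template strand is the reverse complement of the coding strand.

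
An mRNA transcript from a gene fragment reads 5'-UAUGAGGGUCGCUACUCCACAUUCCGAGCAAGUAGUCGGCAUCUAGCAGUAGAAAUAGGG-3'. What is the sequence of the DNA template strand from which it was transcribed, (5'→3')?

Replace U with T to get the coding DNA strand: TATGAGGGTCGCTACTCCACATTCCGAGCAAGTAGTCGGCATCTAGCAGTAGAAATAGGG. The template strand is its reverse complement (complement ATACTCCCAGCGATGAGGTGTAAGGCTCGTTCATCAGCCGTAGATCGTCATCTTTATCCC, then reverse).

5'-CCCTATTTCTACTGCTAGATGCCGACTACTTGCTCGGAATGTGGAGTAGCGACCCTCATA-3'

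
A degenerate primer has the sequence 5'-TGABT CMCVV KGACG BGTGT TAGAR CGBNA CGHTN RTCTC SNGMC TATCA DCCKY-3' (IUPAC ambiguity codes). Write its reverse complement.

5'-RMGGHTGATAGKCNSGAGAYNADCGTNVCGYTCTAACACVCGTCMBBGKGAVTCA-3'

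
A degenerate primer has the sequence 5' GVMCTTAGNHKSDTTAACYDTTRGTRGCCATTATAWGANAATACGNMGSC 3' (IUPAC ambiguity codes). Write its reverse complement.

Standard pairs A↔T, G↔C; ambiguity codes pair R↔Y, M↔K, W↔W, S↔S, D↔H, V↔B, N↔N. Complement (CBKGAATCNDMSHAATTGRHAAYCAYCGGTAATATWCTNTTATGCNKCSG), then reverse for 5'→3'.

5′-GSCKNCGTATTNTCWTATAATGGCYACYAAHRGTTAAHSMDNCTAAGKBC-3′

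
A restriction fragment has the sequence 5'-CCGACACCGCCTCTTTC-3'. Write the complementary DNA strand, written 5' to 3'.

5'-GAAAGAGGCGGTGTCGG-3'

The complement of CCGACACCGCCTCTTTC is GGCTGTGGCGGAGAAAG (A↔T, G↔C). DNA strands are antiparallel, so the complementary strand runs 3'→5'; reversing gives the 5'→3' form.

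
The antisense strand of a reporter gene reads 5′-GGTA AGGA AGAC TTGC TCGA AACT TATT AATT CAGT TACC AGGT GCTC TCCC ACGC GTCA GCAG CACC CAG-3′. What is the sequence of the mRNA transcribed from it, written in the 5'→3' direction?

The mRNA has the sequence of the coding strand (reverse complement of the template) with T→U. Reverse complement of GGTAAGGAAGACTTGCTCGAAACTTATTAATTCAGTTACCAGGTGCTCTCCCACGCGTCAGCAGCACCCAG is CTGGGTGCTGCTGACGCGTGGGAGAGCACCTGGTAACTGAATTAATAAGTTTCGAGCAAGTCTTCCTTACC; then T→U.

5′-CUGGGUGCUGCUGACGCGUGGGAGAGCACCUGGUAACUGAAUUAAUAAGUUUCGAGCAAGUCUUCCUUACC-3′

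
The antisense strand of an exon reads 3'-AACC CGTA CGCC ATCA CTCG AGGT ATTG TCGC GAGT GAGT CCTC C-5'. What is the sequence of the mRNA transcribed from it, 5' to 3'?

5'-UUGGGCAUGCGGUAGUGAGCUCCAUAACAGCGCUCACUCAGGAGG-3'

Reading the template 3'→5' as shown, RNA polymerase pairs each base (A→U, T→A, G↔C) to build mRNA 5'→3' directly.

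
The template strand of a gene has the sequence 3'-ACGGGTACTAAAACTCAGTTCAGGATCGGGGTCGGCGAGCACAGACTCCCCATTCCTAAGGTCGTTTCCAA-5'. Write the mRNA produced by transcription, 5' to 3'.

Reading the template 3'→5' as shown, RNA polymerase pairs each base (A→U, T→A, G↔C) to build mRNA 5'→3' directly.

5'-UGCCCAUGAUUUUGAGUCAAGUCCUAGCCCCAGCCGCUCGUGUCUGAGGGGUAAGGAUUCCAGCAAAGGUU-3'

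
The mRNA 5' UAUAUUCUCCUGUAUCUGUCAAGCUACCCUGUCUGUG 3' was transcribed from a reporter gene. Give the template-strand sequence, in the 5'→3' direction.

Replace U with T to get the coding DNA strand: TATATTCTCCTGTATCTGTCAAGCTACCCTGTCTGTG. The template strand is its reverse complement (complement ATATAAGAGGACATAGACAGTTCGATGGGACAGACAC, then reverse).

5′-CACAGACAGGGTAGCTTGACAGATACAGGAGAATATA-3′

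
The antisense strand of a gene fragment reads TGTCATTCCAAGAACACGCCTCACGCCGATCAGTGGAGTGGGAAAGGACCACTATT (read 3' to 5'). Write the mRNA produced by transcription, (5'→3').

5'-ACAGUAAGGUUCUUGUGCGGAGUGCGGCUAGUCACCUCACCCUUUCCUGGUGAUAA-3'

Reading the template 3'→5' as shown, RNA polymerase pairs each base (A→U, T→A, G↔C) to build mRNA 5'→3' directly.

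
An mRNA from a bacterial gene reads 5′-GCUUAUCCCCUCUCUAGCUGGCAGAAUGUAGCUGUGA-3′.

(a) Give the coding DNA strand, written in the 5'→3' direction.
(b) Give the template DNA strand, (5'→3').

(a) The coding strand matches the mRNA with U→T.
(b) The template strand is the reverse complement of the coding strand.

(a) 5'-GCTTATCCCCTCTCTAGCTGGCAGAATGTAGCTGTGA-3'
(b) 5'-TCACAGCTACATTCTGCCAGCTAGAGAGGGGATAAGC-3'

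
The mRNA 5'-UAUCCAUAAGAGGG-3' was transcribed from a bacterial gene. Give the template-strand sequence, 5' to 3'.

Replace U with T to get the coding DNA strand: TATCCATAAGAGGG. The template strand is its reverse complement (complement ATAGGTATTCTCCC, then reverse).

5′-CCCTCTTATGGATA-3′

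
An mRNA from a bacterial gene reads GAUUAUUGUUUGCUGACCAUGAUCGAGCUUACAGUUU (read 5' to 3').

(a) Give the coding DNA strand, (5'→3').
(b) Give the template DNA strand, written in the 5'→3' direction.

(a) 5'-GATTATTGTTTGCTGACCATGATCGAGCTTACAGTTT-3'
(b) 5'-AAACTGTAAGCTCGATCATGGTCAGCAAACAATAATC-3'

(a) The coding strand matches the mRNA with U→T.
(b) The template strand is the reverse complement of the coding strand.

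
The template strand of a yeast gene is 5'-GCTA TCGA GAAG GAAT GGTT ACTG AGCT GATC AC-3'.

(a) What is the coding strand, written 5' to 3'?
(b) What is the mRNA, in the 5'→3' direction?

(a) 5'-GTGATCAGCTCAGTAACCATTCCTTCTCGATAGC-3'
(b) 5'-GUGAUCAGCUCAGUAACCAUUCCUUCUCGAUAGC-3'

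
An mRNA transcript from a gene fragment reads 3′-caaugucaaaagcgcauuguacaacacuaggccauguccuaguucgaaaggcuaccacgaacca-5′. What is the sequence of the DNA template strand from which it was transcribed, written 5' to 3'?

Written 5'→3' the mRNA is ACCAAGCACCAUCGGAAAGCUUGAUCCUGUACCGGAUCACAACAUGUUACGCGAAAACUGUAAC, so the coding DNA strand is ACCAAGCACCATCGGAAAGCTTGATCCTGTACCGGATCACAACATGTTACGCGAAAACTGTAAC. The template is its reverse complement.

5′-GTTACAGTTTTCGCGTAACATGTTGTGATCCGGTACAGGATCAAGCTTTCCGATGGTGCTTGGT-3′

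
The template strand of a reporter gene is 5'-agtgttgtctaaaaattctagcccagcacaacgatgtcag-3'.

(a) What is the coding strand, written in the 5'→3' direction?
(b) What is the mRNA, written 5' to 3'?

(a) 5′-CTGACATCGTTGTGCTGGGCTAGAATTTTTAGACAACACT-3′
(b) 5'-CUGACAUCGUUGUGCUGGGCUAGAAUUUUUAGACAACACU-3'

(a) The coding strand is the reverse complement of the template: complement TCACAACAGATTTTTAAGATCGGGTCGTGTTGCTACAGTC, then reverse.
(b) mRNA has the coding-strand sequence with T→U.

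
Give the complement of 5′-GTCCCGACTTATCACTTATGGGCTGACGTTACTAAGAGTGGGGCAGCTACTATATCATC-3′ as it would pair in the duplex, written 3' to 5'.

Base-pairing A↔T, G↔C gives the complement. The complementary strand is antiparallel, so paired with a 5'→3' strand it runs 3'→5'.

3'-CAGGGCTGAATAGTGAATACCCGACTGCAATGATTCTCACCCCGTCGATGATATAGTAG-5'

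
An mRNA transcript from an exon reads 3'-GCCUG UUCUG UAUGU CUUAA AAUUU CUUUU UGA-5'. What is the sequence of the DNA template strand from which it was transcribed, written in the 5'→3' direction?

Written 5'→3' the mRNA is AGUUUUUCUUUAAAAUUCUGUAUGUCUUGUCCG, so the coding DNA strand is AGTTTTTCTTTAAAATTCTGTATGTCTTGTCCG. The template is its reverse complement.

5′-CGGACAAGACATACAGAATTTTAAAGAAAAACT-3′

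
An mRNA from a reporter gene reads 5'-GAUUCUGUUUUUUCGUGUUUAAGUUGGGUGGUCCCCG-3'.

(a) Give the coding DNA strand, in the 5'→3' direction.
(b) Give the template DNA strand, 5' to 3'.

(a) 5′-GATTCTGTTTTTTCGTGTTTAAGTTGGGTGGTCCCCG-3′
(b) 5'-CGGGGACCACCCAACTTAAACACGAAAAAACAGAATC-3'

(a) The coding strand matches the mRNA with U→T.
(b) The template strand is the reverse complement of the coding strand.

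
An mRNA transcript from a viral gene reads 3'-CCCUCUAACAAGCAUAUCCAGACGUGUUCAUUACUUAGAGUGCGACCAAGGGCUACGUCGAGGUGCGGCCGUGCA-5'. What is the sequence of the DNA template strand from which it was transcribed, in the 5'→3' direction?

Written 5'→3' the mRNA is ACGUGCCGGCGUGGAGCUGCAUCGGGAACCAGCGUGAGAUUCAUUACUUGUGCAGACCUAUACGAACAAUCUCCC, so the coding DNA strand is ACGTGCCGGCGTGGAGCTGCATCGGGAACCAGCGTGAGATTCATTACTTGTGCAGACCTATACGAACAATCTCCC. The template is its reverse complement.

5'-GGGAGATTGTTCGTATAGGTCTGCACAAGTAATGAATCTCACGCTGGTTCCCGATGCAGCTCCACGCCGGCACGT-3'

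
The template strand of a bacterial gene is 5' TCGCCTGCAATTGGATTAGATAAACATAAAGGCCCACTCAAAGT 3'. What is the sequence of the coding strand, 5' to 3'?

5'-ACTTTGAGTGGGCCTTTATGTTTATCTAATCCAATTGCAGGCGA-3'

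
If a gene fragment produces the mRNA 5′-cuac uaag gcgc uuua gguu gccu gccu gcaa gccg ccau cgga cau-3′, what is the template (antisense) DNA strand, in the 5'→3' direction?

Replace U with T to get the coding DNA strand: CTACTAAGGCGCTTTAGGTTGCCTGCCTGCAAGCCGCCATCGGACAT. The template strand is its reverse complement (complement GATGATTCCGCGAAATCCAACGGACGGACGTTCGGCGGTAGCCTGTA, then reverse).

5'-ATGTCCGATGGCGGCTTGCAGGCAGGCAACCTAAAGCGCCTTAGTAG-3'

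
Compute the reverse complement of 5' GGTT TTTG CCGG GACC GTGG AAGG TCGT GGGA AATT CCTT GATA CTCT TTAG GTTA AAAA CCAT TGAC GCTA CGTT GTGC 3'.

5'-GCACAACGTAGCGTCAATGGTTTTTAACCTAAAGAGTATCAAGGAATTTCCCACGACCTTCCACGGTCCCGGCAAAAACC-3'

Complement each base (A↔T, G↔C): CCAAAAACGGCCCTGGCACCTTCCAGCACCCTTTAAGGAACTATGAGAAATCCAATTTTTGGTAACTGCGATGCAACACG. Then reverse.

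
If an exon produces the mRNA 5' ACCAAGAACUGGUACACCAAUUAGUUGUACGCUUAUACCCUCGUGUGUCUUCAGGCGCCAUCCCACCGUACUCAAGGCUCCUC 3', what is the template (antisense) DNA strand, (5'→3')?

5'-GAGGAGCCTTGAGTACGGTGGGATGGCGCCTGAAGACACACGAGGGTATAAGCGTACAACTAATTGGTGTACCAGTTCTTGGT-3'

Replace U with T to get the coding DNA strand: ACCAAGAACTGGTACACCAATTAGTTGTACGCTTATACCCTCGTGTGTCTTCAGGCGCCATCCCACCGTACTCAAGGCTCCTC. The template strand is its reverse complement (complement TGGTTCTTGACCATGTGGTTAATCAACATGCGAATATGGGAGCACACAGAAGTCCGCGGTAGGGTGGCATGAGTTCCGAGGAG, then reverse).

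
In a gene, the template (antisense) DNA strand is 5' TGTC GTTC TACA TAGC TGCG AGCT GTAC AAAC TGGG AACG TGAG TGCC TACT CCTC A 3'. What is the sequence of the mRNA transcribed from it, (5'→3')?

RNA polymerase reads the template 3'→5' and synthesizes mRNA 5'→3' by base-pairing (A→U, T→A, G↔C). The complement of the template is ACAGCAAGATGTATCGACGCTCGACATGTTTGACCCTTGCACTCACGGATGAGGAGT; antiparallel, so 5'→3' the coding strand is TGAGGAGTAGGCACTCACGTTCCCAGTTTGTACAGCTCGCAGCTATGTAGAACGACA. Replace T with U for the mRNA.

5'-UGAGGAGUAGGCACUCACGUUCCCAGUUUGUACAGCUCGCAGCUAUGUAGAACGACA-3'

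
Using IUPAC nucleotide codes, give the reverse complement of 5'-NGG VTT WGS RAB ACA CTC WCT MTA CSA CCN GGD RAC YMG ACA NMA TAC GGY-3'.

Standard pairs A↔T, G↔C; ambiguity codes pair R↔Y, M↔K, W↔W, S↔S, B↔V, D↔H, N↔N. Complement (NCCBAAWCSYTVTGTGAGWGAKATGSTGGNCCHYTGRKCTGTNKTATGCCR), then reverse for 5'→3'.

5'-RCCGTATKNTGTCKRGTYHCCNGGTSGTAKAGWGAGTGTVTYSCWAABCCN-3'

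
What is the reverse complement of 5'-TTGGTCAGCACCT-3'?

Reading the sequence 3'→5' and pairing each base (A↔T, G↔C) gives the reverse complement directly.

5'-AGGTGCTGACCAA-3'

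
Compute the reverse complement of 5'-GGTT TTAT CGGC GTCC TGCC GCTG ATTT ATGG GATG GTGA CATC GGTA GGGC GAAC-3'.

5'-GTTCGCCCTACCGATGTCACCATCCCATAAATCAGCGGCAGGACGCCGATAAAACC-3'

Complement each base (A↔T, G↔C): CCAAAATAGCCGCAGGACGGCGACTAAATACCCTACCACTGTAGCCATCCCGCTTG. Then reverse.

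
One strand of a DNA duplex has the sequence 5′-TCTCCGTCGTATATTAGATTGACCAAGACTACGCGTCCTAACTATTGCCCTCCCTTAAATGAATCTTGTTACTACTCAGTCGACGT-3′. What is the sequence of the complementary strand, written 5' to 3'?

Pairing A↔T and G↔C gives AGAGGCAGCATATAATCTAACTGGTTCTGATGCGCAGGATTGATAACGGGAGGGAATTTACTTAGAACAATGATGAGTCAGCTGCA, running 3'→5'. Reverse for the 5'→3' convention.

5'-ACGTCGACTGAGTAGTAACAAGATTCATTTAAGGGAGGGCAATAGTTAGGACGCGTAGTCTTGGTCAATCTAATATACGACGGAGA-3'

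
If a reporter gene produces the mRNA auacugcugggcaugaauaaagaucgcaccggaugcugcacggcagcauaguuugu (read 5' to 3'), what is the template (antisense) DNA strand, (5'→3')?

Replace U with T to get the coding DNA strand: ATACTGCTGGGCATGAATAAAGATCGCACCGGATGCTGCACGGCAGCATAGTTTGT. The template strand is its reverse complement (complement TATGACGACCCGTACTTATTTCTAGCGTGGCCTACGACGTGCCGTCGTATCAAACA, then reverse).

5′-ACAAACTATGCTGCCGTGCAGCATCCGGTGCGATCTTTATTCATGCCCAGCAGTAT-3′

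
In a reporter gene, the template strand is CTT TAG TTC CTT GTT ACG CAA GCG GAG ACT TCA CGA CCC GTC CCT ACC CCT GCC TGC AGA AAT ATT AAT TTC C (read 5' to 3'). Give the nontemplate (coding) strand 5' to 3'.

5′-GGAAATTAATATTTCTGCAGGCAGGGGTAGGGACGGGTCGTGAAGTCTCCGCTTGCGTAACAAGGAACTAAAG-3′

The coding strand is complementary and antiparallel to the template: take the complement (A↔T, G↔C) and reverse.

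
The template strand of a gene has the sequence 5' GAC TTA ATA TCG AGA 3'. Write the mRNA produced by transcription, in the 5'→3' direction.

5'-UCUCGAUAUUAAGUC-3'

The mRNA has the sequence of the coding strand (reverse complement of the template) with T→U. Reverse complement of GACTTAATATCGAGA is TCTCGATATTAAGTC; then T→U.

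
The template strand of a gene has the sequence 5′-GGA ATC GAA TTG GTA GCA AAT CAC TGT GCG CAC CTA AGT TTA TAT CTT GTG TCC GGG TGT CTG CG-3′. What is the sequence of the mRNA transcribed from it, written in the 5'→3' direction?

5'-CGCAGACACCCGGACACAAGAUAUAAACUUAGGUGCGCACAGUGAUUUGCUACCAAUUCGAUUCC-3'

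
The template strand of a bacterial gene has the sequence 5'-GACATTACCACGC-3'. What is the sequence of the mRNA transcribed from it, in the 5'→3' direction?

5'-GCGUGGUAAUGUC-3'

RNA polymerase reads the template 3'→5' and synthesizes mRNA 5'→3' by base-pairing (A→U, T→A, G↔C). The complement of the template is CTGTAATGGTGCG; antiparallel, so 5'→3' the coding strand is GCGTGGTAATGTC. Replace T with U for the mRNA.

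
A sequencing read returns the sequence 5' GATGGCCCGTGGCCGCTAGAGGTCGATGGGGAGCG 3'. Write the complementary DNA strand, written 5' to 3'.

5'-CGCTCCCCATCGACCTCTAGCGGCCACGGGCCATC-3'

The complement of GATGGCCCGTGGCCGCTAGAGGTCGATGGGGAGCG is CTACCGGGCACCGGCGATCTCCAGCTACCCCTCGC (A↔T, G↔C). DNA strands are antiparallel, so the complementary strand runs 3'→5'; reversing gives the 5'→3' form.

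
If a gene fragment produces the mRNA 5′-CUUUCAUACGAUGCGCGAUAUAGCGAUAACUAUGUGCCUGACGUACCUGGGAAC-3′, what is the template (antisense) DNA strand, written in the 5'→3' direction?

Replace U with T to get the coding DNA strand: CTTTCATACGATGCGCGATATAGCGATAACTATGTGCCTGACGTACCTGGGAAC. The template strand is its reverse complement (complement GAAAGTATGCTACGCGCTATATCGCTATTGATACACGGACTGCATGGACCCTTG, then reverse).

5'-GTTCCCAGGTACGTCAGGCACATAGTTATCGCTATATCGCGCATCGTATGAAAG-3'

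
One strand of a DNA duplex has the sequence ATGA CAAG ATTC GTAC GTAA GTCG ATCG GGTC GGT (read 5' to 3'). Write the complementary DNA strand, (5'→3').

5'-ACCGACCCGATCGACTTACGTACGAATCTTGTCAT-3'

Pairing A↔T and G↔C gives TACTGTTCTAAGCATGCATTCAGCTAGCCCAGCCA, running 3'→5'. Reverse for the 5'→3' convention.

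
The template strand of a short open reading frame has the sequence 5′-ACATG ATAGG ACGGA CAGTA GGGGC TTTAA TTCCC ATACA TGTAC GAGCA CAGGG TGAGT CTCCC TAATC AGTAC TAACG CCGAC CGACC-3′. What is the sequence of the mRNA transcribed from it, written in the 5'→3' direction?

RNA polymerase reads the template 3'→5' and synthesizes mRNA 5'→3' by base-pairing (A→U, T→A, G↔C). The complement of the template is TGTACTATCCTGCCTGTCATCCCCGAAATTAAGGGTATGTACATGCTCGTGTCCCACTCAGAGGGATTAGTCATGATTGCGGCTGGCTGG; antiparallel, so 5'→3' the coding strand is GGTCGGTCGGCGTTAGTACTGATTAGGGAGACTCACCCTGTGCTCGTACATGTATGGGAATTAAAGCCCCTACTGTCCGTCCTATCATGT. Replace T with U for the mRNA.

5′-GGUCGGUCGGCGUUAGUACUGAUUAGGGAGACUCACCCUGUGCUCGUACAUGUAUGGGAAUUAAAGCCCCUACUGUCCGUCCUAUCAUGU-3′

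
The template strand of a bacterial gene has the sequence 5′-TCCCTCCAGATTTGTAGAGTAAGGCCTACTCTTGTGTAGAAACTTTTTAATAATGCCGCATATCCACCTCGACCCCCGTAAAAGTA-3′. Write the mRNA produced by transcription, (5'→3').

5′-UACUUUUACGGGGGUCGAGGUGGAUAUGCGGCAUUAUUAAAAAGUUUCUACACAAGAGUAGGCCUUACUCUACAAAUCUGGAGGGA-3′

The mRNA has the sequence of the coding strand (reverse complement of the template) with T→U. Reverse complement of TCCCTCCAGATTTGTAGAGTAAGGCCTACTCTTGTGTAGAAACTTTTTAATAATGCCGCATATCCACCTCGACCCCCGTAAAAGTA is TACTTTTACGGGGGTCGAGGTGGATATGCGGCATTATTAAAAAGTTTCTACACAAGAGTAGGCCTTACTCTACAAATCTGGAGGGA; then T→U.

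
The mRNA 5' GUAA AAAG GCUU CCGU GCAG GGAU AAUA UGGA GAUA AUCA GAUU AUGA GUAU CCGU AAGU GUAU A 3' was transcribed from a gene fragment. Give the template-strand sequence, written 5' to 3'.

5'-TATACACTTACGGATACTCATAATCTGATTATCTCCATATTATCCCTGCACGGAAGCCTTTTTAC-3'

Replace U with T to get the coding DNA strand: GTAAAAAGGCTTCCGTGCAGGGATAATATGGAGATAATCAGATTATGAGTATCCGTAAGTGTATA. The template strand is its reverse complement (complement CATTTTTCCGAAGGCACGTCCCTATTATACCTCTATTAGTCTAATACTCATAGGCATTCACATAT, then reverse).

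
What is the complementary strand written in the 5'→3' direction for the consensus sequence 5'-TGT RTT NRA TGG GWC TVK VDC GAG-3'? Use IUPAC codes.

Standard pairs A↔T, G↔C; ambiguity codes pair R↔Y, K↔M, W↔W, D↔H, V↔B, N↔N. Complement (ACAYAANYTACCCWGABMBHGCTC), then reverse for 5'→3'.

5'-CTCGHBMBAGWCCCATYNAAYACA-3'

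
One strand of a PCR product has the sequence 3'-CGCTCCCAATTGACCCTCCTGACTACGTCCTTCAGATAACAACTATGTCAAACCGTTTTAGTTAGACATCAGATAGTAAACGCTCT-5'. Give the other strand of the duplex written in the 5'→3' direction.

5'-GCGAGGGTTAACTGGGAGGACTGATGCAGGAAGTCTATTGTTGATACAGTTTGGCAAAATCAATCTGTAGTCTATCATTTGCGAGA-3'

The strand is given 3'→5', so its complement runs 5'→3' in the same left-to-right order: pair each base A↔T, G↔C.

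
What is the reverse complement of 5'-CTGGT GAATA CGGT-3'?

5'-ACCGTATTCACCAG-3'

Complement each base (A↔T, G↔C): GACCACTTATGCCA. Then reverse.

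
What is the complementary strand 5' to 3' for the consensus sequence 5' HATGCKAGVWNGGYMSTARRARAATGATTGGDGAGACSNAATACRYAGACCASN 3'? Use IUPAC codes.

5'-NSTGGTCTRYGTATTNSGTCTCHCCAATCATTYTYYTASKRCCNWBCTMGCATD-3'

Standard pairs A↔T, G↔C; ambiguity codes pair R↔Y, M↔K, W↔W, S↔S, D↔H, V↔B, N↔N. Complement (DTACGMTCBWNCCRKSATYYTYTTACTAACCHCTCTGSNTTATGYRTCTGGTSN), then reverse for 5'→3'.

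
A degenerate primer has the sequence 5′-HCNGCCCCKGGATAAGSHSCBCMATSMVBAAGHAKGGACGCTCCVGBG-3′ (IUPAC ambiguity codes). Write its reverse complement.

5'-CVCBGGAGCGTCCMTDCTTVBKSATKGVGSDSCTTATCCMGGGGCNGD-3'

Standard pairs A↔T, G↔C; ambiguity codes pair M↔K, S↔S, B↔V, H↔D, N↔N. Complement (DGNCGGGGMCCTATTCSDSGVGKTASKBVTTCDTMCCTGCGAGGBCVC), then reverse for 5'→3'.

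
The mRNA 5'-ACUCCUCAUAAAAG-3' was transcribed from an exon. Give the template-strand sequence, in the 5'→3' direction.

5'-CTTTTATGAGGAGT-3'

Replace U with T to get the coding DNA strand: ACTCCTCATAAAAG. The template strand is its reverse complement (complement TGAGGAGTATTTTC, then reverse).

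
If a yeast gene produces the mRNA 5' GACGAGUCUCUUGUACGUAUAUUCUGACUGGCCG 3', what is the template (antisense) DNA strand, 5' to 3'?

Replace U with T to get the coding DNA strand: GACGAGTCTCTTGTACGTATATTCTGACTGGCCG. The template strand is its reverse complement (complement CTGCTCAGAGAACATGCATATAAGACTGACCGGC, then reverse).

5'-CGGCCAGTCAGAATATACGTACAAGAGACTCGTC-3'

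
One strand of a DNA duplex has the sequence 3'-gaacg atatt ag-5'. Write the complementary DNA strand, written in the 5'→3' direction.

5'-CTTGCTATAATC-3'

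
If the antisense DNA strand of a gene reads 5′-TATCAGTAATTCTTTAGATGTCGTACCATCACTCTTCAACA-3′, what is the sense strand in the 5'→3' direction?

The coding strand is complementary and antiparallel to the template: take the complement (A↔T, G↔C) and reverse.

5'-TGTTGAAGAGTGATGGTACGACATCTAAAGAATTACTGATA-3'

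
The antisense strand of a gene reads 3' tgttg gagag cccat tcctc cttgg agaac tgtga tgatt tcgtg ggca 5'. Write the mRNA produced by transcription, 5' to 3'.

Reading the template 3'→5' as shown, RNA polymerase pairs each base (A→U, T→A, G↔C) to build mRNA 5'→3' directly.

5′-ACAACCUCUCGGGUAAGGAGGAACCUCUUGACACUACUAAAGCACCCGU-3′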